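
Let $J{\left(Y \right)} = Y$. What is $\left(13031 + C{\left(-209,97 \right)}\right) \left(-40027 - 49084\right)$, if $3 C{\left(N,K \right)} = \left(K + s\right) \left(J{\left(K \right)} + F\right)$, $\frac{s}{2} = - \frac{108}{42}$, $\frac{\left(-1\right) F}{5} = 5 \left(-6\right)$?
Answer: $- \frac{38538012392}{21} \approx -1.8351 \cdot 10^{9}$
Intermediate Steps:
$F = 150$ ($F = - 5 \cdot 5 \left(-6\right) = \left(-5\right) \left(-30\right) = 150$)
$s = - \frac{36}{7}$ ($s = 2 \left(- \frac{108}{42}\right) = 2 \left(\left(-108\right) \frac{1}{42}\right) = 2 \left(- \frac{18}{7}\right) = - \frac{36}{7} \approx -5.1429$)
$C{\left(N,K \right)} = \frac{\left(150 + K\right) \left(- \frac{36}{7} + K\right)}{3}$ ($C{\left(N,K \right)} = \frac{\left(K - \frac{36}{7}\right) \left(K + 150\right)}{3} = \frac{\left(- \frac{36}{7} + K\right) \left(150 + K\right)}{3} = \frac{\left(150 + K\right) \left(- \frac{36}{7} + K\right)}{3}$)
$\left(13031 + C{\left(-209,97 \right)}\right) \left(-40027 - 49084\right) = \left(13031 + \left(- \frac{1800}{7} + \frac{97^{2}}{3} + \frac{338}{7} \cdot 97\right)\right) \left(-40027 - 49084\right) = \left(13031 + \left(- \frac{1800}{7} + \frac{1}{3} \cdot 9409 + \frac{32786}{7}\right)\right) \left(-89111\right) = \left(13031 + \left(- \frac{1800}{7} + \frac{9409}{3} + \frac{32786}{7}\right)\right) \left(-89111\right) = \left(13031 + \frac{158821}{21}\right) \left(-89111\right) = \frac{432472}{21} \left(-89111\right) = - \frac{38538012392}{21}$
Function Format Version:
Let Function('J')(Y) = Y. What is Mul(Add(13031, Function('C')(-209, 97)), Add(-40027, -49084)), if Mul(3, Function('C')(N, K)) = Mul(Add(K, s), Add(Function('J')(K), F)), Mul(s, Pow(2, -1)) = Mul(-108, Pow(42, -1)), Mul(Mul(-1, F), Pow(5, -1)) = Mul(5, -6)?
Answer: Rational(-38538012392, 21) ≈ -1.8351e+9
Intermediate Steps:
F = 150 (F = Mul(-5, Mul(5, -6)) = Mul(-5, -30) = 150)
s = Rational(-36, 7) (s = Mul(2, Mul(-108, Pow(42, -1))) = Mul(2, Mul(-108, Rational(1, 42))) = Mul(2, Rational(-18, 7)) = Rational(-36, 7) ≈ -5.1429)
Function('C')(N, K) = Mul(Rational(1, 3), Add(150, K), Add(Rational(-36, 7), K)) (Function('C')(N, K) = Mul(Rational(1, 3), Mul(Add(K, Rational(-36, 7)), Add(K, 150))) = Mul(Rational(1, 3), Mul(Add(Rational(-36, 7), K), Add(150, K))) = Mul(Rational(1, 3), Mul(Add(150, K), Add(Rational(-36, 7), K))) = Mul(Rational(1, 3), Add(150, K), Add(Rational(-36, 7), K)))
Mul(Add(13031, Function('C')(-209, 97)), Add(-40027, -49084)) = Mul(Add(13031, Add(Rational(-1800, 7), Mul(Rational(1, 3), Pow(97, 2)), Mul(Rational(338, 7), 97))), Add(-40027, -49084)) = Mul(Add(13031, Add(Rational(-1800, 7), Mul(Rational(1, 3), 9409), Rational(32786, 7))), -89111) = Mul(Add(13031, Add(Rational(-1800, 7), Rational(9409, 3), Rational(32786, 7))), -89111) = Mul(Add(13031, Rational(158821, 21)), -89111) = Mul(Rational(432472, 21), -89111) = Rational(-38538012392, 21)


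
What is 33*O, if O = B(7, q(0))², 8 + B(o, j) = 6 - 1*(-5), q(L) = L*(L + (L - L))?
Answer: 297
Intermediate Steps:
q(L) = L² (q(L) = L*(L + 0) = L*L = L²)
B(o, j) = 3 (B(o, j) = -8 + (6 - 1*(-5)) = -8 + (6 + 5) = -8 + 11 = 3)
O = 9 (O = 3² = 9)
33*O = 33*9 = 297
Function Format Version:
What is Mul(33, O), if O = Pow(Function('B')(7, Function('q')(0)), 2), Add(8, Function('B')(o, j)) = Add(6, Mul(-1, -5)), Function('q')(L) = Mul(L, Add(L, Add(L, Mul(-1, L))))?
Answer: 297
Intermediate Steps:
Function('q')(L) = Pow(L, 2) (Function('q')(L) = Mul(L, Add(L, 0)) = Mul(L, L) = Pow(L, 2))
Function('B')(o, j) = 3 (Function('B')(o, j) = Add(-8, Add(6, Mul(-1, -5))) = Add(-8, Add(6, 5)) = Add(-8, 11) = 3)
O = 9 (O = Pow(3, 2) = 9)
Mul(33, O) = Mul(33, 9) = 297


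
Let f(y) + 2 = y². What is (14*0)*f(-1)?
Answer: 0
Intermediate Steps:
f(y) = -2 + y²
(14*0)*f(-1) = (14*0)*(-2 + (-1)²) = 0*(-2 + 1) = 0*(-1) = 0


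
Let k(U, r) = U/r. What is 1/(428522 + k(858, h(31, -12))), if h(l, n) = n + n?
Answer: 4/1713945 ≈ 2.3338e-6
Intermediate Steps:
h(l, n) = 2*n
1/(428522 + k(858, h(31, -12))) = 1/(428522 + 858/((2*(-12)))) = 1/(428522 + 858/(-24)) = 1/(428522 + 858*(-1/24)) = 1/(428522 - 143/4) = 1/(1713945/4) = 4/1713945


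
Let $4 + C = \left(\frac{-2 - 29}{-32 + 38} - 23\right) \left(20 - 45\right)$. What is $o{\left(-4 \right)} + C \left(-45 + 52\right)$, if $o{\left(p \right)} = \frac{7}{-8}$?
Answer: $\frac{117607}{24} \approx 4900.3$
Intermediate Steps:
$o{\left(p \right)} = - \frac{7}{8}$ ($o{\left(p \right)} = 7 \left(- \frac{1}{8}\right) = - \frac{7}{8}$)
$C = \frac{4201}{6}$ ($C = -4 + \left(\frac{-2 - 29}{-32 + 38} - 23\right) \left(20 - 45\right) = -4 + \left(- \frac{31}{6} - 23\right) \left(-25\right) = -4 - - \frac{4225}{6} = -4 + \frac{4225}{6} = \frac{4201}{6} \approx 700.17$)
$o{\left(-4 \right)} + C \left(-45 + 52\right) = - \frac{7}{8} + \frac{4201 \left(-45 + 52\right)}{6} = - \frac{7}{8} + \frac{4201}{6} \cdot 7 = - \frac{7}{8} + \frac{29407}{6} = \frac{117607}{24}$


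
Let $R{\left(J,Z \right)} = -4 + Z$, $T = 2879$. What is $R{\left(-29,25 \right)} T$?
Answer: $60459$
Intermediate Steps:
$R{\left(-29,25 \right)} T = \left(-4 + 25\right) 2879 = 21 \cdot 2879 = 60459$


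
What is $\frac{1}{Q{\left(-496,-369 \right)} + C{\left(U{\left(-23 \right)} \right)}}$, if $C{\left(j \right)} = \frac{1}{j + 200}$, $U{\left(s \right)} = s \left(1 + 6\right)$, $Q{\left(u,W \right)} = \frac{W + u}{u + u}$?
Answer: $\frac{38688}{34727} \approx 1.1141$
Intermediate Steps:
$Q{\left(u,W \right)} = \frac{W + u}{2 u}$
$U{\left(s \right)} = 7 s$ ($U{\left(s \right)} = s 7 = 7 s$)
$C{\left(j \right)} = \frac{1}{200 + j}$
$\frac{1}{Q{\left(-496,-369 \right)} + C{\left(U{\left(-23 \right)} \right)}} = \frac{1}{\frac{-369 - 496}{2 \left(-496\right)} + \frac{1}{200 + 7 \left(-23\right)}} = \frac{1}{\frac{1}{2} \left(- \frac{1}{496}\right) \left(-865\right) + \frac{1}{200 - 161}} = \frac{1}{\frac{865}{992} + \frac{1}{39}} = \frac{1}{\frac{34727}{38688}} = \frac{38688}{34727}$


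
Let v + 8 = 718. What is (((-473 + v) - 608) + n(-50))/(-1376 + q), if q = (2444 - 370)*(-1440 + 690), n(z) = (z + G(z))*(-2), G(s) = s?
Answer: 171/1556876 ≈ 0.00010984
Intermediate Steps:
v = 710 (v = -8 + 718 = 710)
n(z) = -4*z (n(z) = (z + z)*(-2) = (2*z)*(-2) = -4*z)
q = -1555500 (q = 2074*(-750) = -1555500)
(((-473 + v) - 608) + n(-50))/(-1376 + q) = (((-473 + 710) - 608) - 4*(-50))/(-1376 - 1555500) = ((237 - 608) + 200)/(-1556876) = (-371 + 200)*(-1/1556876) = -171*(-1/1556876) = 171/1556876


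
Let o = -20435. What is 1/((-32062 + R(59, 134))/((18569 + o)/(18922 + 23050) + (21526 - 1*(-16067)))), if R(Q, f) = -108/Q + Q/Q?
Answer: -15515540045/13233121034 ≈ -1.1725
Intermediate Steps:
R(Q, f) = 1 - 108/Q (R(Q, f) = -108/Q + 1 = 1 - 108/Q)
1/((-32062 + R(59, 134))/((18569 + o)/(18922 + 23050) + (21526 - 1*(-16067)))) = 1/((-32062 + (-108 + 59)/59)/((18569 - 20435)/(18922 + 23050) + (21526 - 1*(-16067)))) = 1/((-32062 + (1/59)*(-49))/(-1866/41972 + (21526 + 16067))) = 1/((-32062 - 49/59)/(-1866*1/41972 + 37593)) = 1/(-1891707/(59*(-933/20986 + 37593))) = 1/(-1891707/(59*788925765/20986)) = 1/(-1891707/59*20986/788925765) = 1/(-13233121034/15515540045) = -15515540045/13233121034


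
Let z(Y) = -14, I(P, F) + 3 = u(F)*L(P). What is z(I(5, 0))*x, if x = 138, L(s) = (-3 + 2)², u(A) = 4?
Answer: -1932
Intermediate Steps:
L(s) = 1 (L(s) = (-1)² = 1)
I(P, F) = 1 (I(P, F) = -3 + 4*1 = -3 + 4 = 1)
z(I(5, 0))*x = -14*138 = -1932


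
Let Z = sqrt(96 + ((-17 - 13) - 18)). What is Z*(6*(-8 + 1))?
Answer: -168*sqrt(3) ≈ -290.98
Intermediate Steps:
Z = 4*sqrt(3) (Z = sqrt(96 + (-30 - 18)) = sqrt(96 - 48) = sqrt(48) = 4*sqrt(3) ≈ 6.9282)
Z*(6*(-8 + 1)) = (4*sqrt(3))*(6*(-8 + 1)) = (4*sqrt(3))*(6*(-7)) = (4*sqrt(3))*(-42) = -168*sqrt(3)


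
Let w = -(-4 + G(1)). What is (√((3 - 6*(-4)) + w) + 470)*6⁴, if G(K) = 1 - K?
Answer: 609120 + 1296*√31 ≈ 6.1634e+5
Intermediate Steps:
w = 4 (w = -(-4 + (1 - 1*1)) = -(-4 + (1 - 1)) = -(-4 + 0) = -1*(-4) = 4)
(√((3 - 6*(-4)) + w) + 470)*6⁴ = (√((3 - 6*(-4)) + 4) + 470)*6⁴ = (√((3 + 24) + 4) + 470)*1296 = (√(27 + 4) + 470)*1296 = (√31 + 470)*1296 = (470 + √31)*1296 = 609120 + 1296*√31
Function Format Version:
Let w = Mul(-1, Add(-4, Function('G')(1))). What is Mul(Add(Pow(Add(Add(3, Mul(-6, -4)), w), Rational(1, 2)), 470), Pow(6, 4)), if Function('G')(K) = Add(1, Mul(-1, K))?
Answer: Add(609120, Mul(1296, Pow(31, Rational(1, 2)))) ≈ 6.1634e+5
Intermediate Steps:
w = 4 (w = Mul(-1, Add(-4, Add(1, Mul(-1, 1)))) = Mul(-1, Add(-4, Add(1, -1))) = Mul(-1, Add(-4, 0)) = Mul(-1, -4) = 4)
Mul(Add(Pow(Add(Add(3, Mul(-6, -4)), w), Rational(1, 2)), 470), Pow(6, 4)) = Mul(Add(Pow(Add(Add(3, Mul(-6, -4)), 4), Rational(1, 2)), 470), Pow(6, 4)) = Mul(Add(Pow(Add(Add(3, 24), 4), Rational(1, 2)), 470), 1296) = Mul(Add(Pow(Add(27, 4), Rational(1, 2)), 470), 1296) = Mul(Add(Pow(31, Rational(1, 2)), 470), 1296) = Mul(Add(470, Pow(31, Rational(1, 2))), 1296) = Add(609120, Mul(1296, Pow(31, Rational(1, 2))))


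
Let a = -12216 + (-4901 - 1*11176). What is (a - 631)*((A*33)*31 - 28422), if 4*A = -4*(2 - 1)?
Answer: 851667180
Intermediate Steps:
A = -1 (A = (-4*(2 - 1))/4 = (-4*1)/4 = (1/4)*(-4) = -1)
a = -28293 (a = -12216 + (-4901 - 11176) = -12216 - 16077 = -28293)
(a - 631)*((A*33)*31 - 28422) = (-28293 - 631)*(-1*33*31 - 28422) = -28924*(-33*31 - 28422) = -28924*(-1023 - 28422) = -28924*(-29445) = 851667180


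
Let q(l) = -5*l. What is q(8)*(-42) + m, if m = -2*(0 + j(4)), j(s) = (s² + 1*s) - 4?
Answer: 1648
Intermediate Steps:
j(s) = -4 + s + s² (j(s) = (s² + s) - 4 = (s + s²) - 4 = -4 + s + s²)
m = -32 (m = -2*(0 + (-4 + 4 + 4²)) = -2*(0 + (-4 + 4 + 16)) = -2*(0 + 16) = -2*16 = -32)
q(8)*(-42) + m = -5*8*(-42) - 32 = -40*(-42) - 32 = 1680 - 32 = 1648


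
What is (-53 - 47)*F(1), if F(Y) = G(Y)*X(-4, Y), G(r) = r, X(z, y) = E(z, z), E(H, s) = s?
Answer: 400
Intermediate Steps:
X(z, y) = z
F(Y) = -4*Y (F(Y) = Y*(-4) = -4*Y)
(-53 - 47)*F(1) = (-53 - 47)*(-4*1) = -100*(-4) = 400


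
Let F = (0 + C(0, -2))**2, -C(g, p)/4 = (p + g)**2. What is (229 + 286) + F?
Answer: 771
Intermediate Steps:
C(g, p) = -4*(g + p)**2 (C(g, p) = -4*(p + g)**2 = -4*(g + p)**2)
F = 256 (F = (0 - 4*(0 - 2)**2)**2 = (0 - 4*(-2)**2)**2 = (0 - 4*4)**2 = (0 - 16)**2 = (-16)**2 = 256)
(229 + 286) + F = (229 + 286) + 256 = 515 + 256 = 771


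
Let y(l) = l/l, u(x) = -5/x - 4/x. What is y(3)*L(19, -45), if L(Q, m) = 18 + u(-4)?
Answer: 81/4 ≈ 20.250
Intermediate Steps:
u(x) = -9/x
y(l) = 1
L(Q, m) = 81/4 (L(Q, m) = 18 - 9/(-4) = 18 - 9*(-¼) = 18 + 9/4 = 81/4)
y(3)*L(19, -45) = 1*(81/4) = 81/4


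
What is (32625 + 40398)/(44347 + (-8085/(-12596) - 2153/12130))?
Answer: 5578573099020/3387913010711 ≈ 1.6466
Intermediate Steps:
(32625 + 40398)/(44347 + (-8085/(-12596) - 2153/12130)) = 73023/(44347 + (-8085*(-1/12596) - 2153*1/12130)) = 73023/(44347 + (8085/12596 - 2153/12130)) = 73023/(44347 + 35475931/76394740) = 73023/(3387913010711/76394740) = 73023*(76394740/3387913010711) = 5578573099020/3387913010711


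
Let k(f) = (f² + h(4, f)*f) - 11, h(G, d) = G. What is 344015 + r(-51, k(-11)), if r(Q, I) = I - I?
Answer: 344015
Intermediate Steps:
k(f) = -11 + f² + 4*f (k(f) = (f² + 4*f) - 11 = -11 + f² + 4*f)
r(Q, I) = 0
344015 + r(-51, k(-11)) = 344015 + 0 = 344015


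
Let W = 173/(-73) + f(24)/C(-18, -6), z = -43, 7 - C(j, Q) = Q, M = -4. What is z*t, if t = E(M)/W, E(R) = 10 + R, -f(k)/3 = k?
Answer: 244842/7505 ≈ 32.624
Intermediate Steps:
f(k) = -3*k
C(j, Q) = 7 - Q
W = -7505/949 (W = 173/(-73) + (-3*24)/(7 - 1*(-6)) = 173*(-1/73) - 72/(7 + 6) = -173/73 - 72/13 = -7505/949 ≈ -7.9083)
t = -5694/7505 (t = (10 - 4)/(-7505/949) = 6*(-949/7505) = -5694/7505 ≈ -0.75869)
z*t = -43*(-5694/7505) = 244842/7505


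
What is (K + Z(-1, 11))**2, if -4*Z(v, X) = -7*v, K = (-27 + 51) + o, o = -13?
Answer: 1369/16 ≈ 85.563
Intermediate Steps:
K = 11 (K = (-27 + 51) - 13 = 24 - 13 = 11)
Z(v, X) = 7*v/4 (Z(v, X) = -(-7)*v/4 = 7*v/4)
(K + Z(-1, 11))**2 = (11 + (7/4)*(-1))**2 = (11 - 7/4)**2 = (37/4)**2 = 1369/16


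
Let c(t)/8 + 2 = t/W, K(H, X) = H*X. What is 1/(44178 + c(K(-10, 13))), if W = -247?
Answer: 19/839158 ≈ 2.2642e-5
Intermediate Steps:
c(t) = -16 - 8*t/247 (c(t) = -16 + 8*(t/(-247)) = -16 + 8*(t*(-1/247)) = -16 + 8*(-t/247) = -16 - 8*t/247)
1/(44178 + c(K(-10, 13))) = 1/(44178 + (-16 - (-80)*13/247)) = 1/(44178 + (-16 - 8/247*(-130))) = 1/(44178 + (-16 + 80/19)) = 1/(44178 - 224/19) = 1/(839158/19) = 19/839158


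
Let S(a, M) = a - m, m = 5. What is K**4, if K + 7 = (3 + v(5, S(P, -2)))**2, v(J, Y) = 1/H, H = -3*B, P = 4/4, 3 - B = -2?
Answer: 16983563041/2562890625 ≈ 6.6267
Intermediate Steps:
B = 5 (B = 3 - 1*(-2) = 3 + 2 = 5)
P = 1 (P = 4*(1/4) = 1)
H = -15 (H = -3*5 = -15)
S(a, M) = -5 + a (S(a, M) = a - 1*5 = a - 5 = -5 + a)
v(J, Y) = -1/15 (v(J, Y) = 1/(-15) = -1/15)
K = 361/225 (K = -7 + (3 - 1/15)**2 = -7 + (44/15)**2 = -7 + 1936/225 = 361/225 ≈ 1.6044)
K**4 = (361/225)**4 = 16983563041/2562890625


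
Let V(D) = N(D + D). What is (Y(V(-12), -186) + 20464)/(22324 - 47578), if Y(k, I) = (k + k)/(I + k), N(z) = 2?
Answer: -313781/387228 ≈ -0.81033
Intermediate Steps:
V(D) = 2
Y(k, I) = 2*k/(I + k) (Y(k, I) = (2*k)/(I + k) = 2*k/(I + k))
(Y(V(-12), -186) + 20464)/(22324 - 47578) = (2*2/(-186 + 2) + 20464)/(22324 - 47578) = (2*2/(-184) + 20464)/(-25254) = (2*2*(-1/184) + 20464)*(-1/25254) = (-1/46 + 20464)*(-1/25254) = (941343/46)*(-1/25254) = -313781/387228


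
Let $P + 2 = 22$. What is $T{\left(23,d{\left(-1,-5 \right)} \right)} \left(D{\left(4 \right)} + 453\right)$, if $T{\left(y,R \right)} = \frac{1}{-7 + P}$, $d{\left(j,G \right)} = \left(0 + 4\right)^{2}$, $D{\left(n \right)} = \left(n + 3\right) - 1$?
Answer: $\frac{459}{13} \approx 35.308$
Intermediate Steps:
$P = 20$ ($P = -2 + 22 = 20$)
$D{\left(n \right)} = 2 + n$ ($D{\left(n \right)} = \left(3 + n\right) - 1 = 2 + n$)
$d{\left(j,G \right)} = 16$ ($d{\left(j,G \right)} = 4^{2} = 16$)
$T{\left(y,R \right)} = \frac{1}{13}$ ($T{\left(y,R \right)} = \frac{1}{-7 + 20} = \frac{1}{13}$)
$T{\left(23,d{\left(-1,-5 \right)} \right)} \left(D{\left(4 \right)} + 453\right) = \frac{\left(2 + 4\right) + 453}{13} = \frac{6 + 453}{13} = \frac{1}{13} \cdot 459 = \frac{459}{13}$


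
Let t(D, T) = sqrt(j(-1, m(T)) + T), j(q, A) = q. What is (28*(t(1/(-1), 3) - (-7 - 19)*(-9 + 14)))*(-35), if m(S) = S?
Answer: -127400 - 980*sqrt(2) ≈ -1.2879e+5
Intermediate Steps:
t(D, T) = sqrt(-1 + T)
(28*(t(1/(-1), 3) - (-7 - 19)*(-9 + 14)))*(-35) = (28*(sqrt(-1 + 3) - (-7 - 19)*(-9 + 14)))*(-35) = (28*(sqrt(2) - (-26)*5))*(-35) = (28*(sqrt(2) - 1*(-130)))*(-35) = (28*(sqrt(2) + 130))*(-35) = (28*(130 + sqrt(2)))*(-35) = (3640 + 28*sqrt(2))*(-35) = -127400 - 980*sqrt(2)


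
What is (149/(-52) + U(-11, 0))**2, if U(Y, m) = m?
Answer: 22201/2704 ≈ 8.2104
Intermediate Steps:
(149/(-52) + U(-11, 0))**2 = (149/(-52) + 0)**2 = (149*(-1/52) + 0)**2 = (-149/52 + 0)**2 = (-149/52)**2 = 22201/2704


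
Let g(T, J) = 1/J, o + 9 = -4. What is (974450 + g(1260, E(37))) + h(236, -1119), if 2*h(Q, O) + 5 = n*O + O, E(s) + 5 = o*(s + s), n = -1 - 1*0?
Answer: 1884581463/1934 ≈ 9.7445e+5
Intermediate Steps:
n = -1 (n = -1 + 0 = -1)
o = -13 (o = -9 - 4 = -13)
E(s) = -5 - 26*s (E(s) = -5 - 13*(s + s) = -5 - 26*s)
h(Q, O) = -5/2 (h(Q, O) = -5/2 + (-O + O)/2 = -5/2 + (1/2)*0 = -5/2 + 0 = -5/2)
(974450 + g(1260, E(37))) + h(236, -1119) = (974450 + 1/(-5 - 26*37)) - 5/2 = (974450 + 1/(-5 - 962)) - 5/2 = (974450 + 1/(-967)) - 5/2 = (974450 - 1/967) - 5/2 = 942293149/967 - 5/2 = 1884581463/1934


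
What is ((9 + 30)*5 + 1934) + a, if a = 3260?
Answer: 5389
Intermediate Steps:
((9 + 30)*5 + 1934) + a = ((9 + 30)*5 + 1934) + 3260 = (39*5 + 1934) + 3260 = (195 + 1934) + 3260 = 2129 + 3260 = 5389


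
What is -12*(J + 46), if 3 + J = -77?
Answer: 408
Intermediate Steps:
J = -80 (J = -3 - 77 = -80)
-12*(J + 46) = -12*(-80 + 46) = -12*(-34) = 408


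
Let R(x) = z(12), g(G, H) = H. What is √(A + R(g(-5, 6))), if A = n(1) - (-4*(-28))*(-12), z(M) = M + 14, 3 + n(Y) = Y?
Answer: 6*√38 ≈ 36.987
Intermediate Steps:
n(Y) = -3 + Y
z(M) = 14 + M
R(x) = 26 (R(x) = 14 + 12 = 26)
A = 1342 (A = (-3 + 1) - (-4*(-28))*(-12) = -2 - 112*(-12) = -2 - 1*(-1344) = -2 + 1344 = 1342)
√(A + R(g(-5, 6))) = √(1342 + 26) = √1368 = 6*√38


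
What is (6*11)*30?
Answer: 1980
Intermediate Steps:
(6*11)*30 = 66*30 = 1980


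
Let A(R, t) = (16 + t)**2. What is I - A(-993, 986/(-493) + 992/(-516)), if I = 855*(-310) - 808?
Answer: -4426570342/16641 ≈ -2.6600e+5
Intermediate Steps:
I = -265858 (I = -265050 - 808 = -265858)
I - A(-993, 986/(-493) + 992/(-516)) = -265858 - (16 + (986/(-493) + 992/(-516)))**2 = -265858 - (16 + (986*(-1/493) + 992*(-1/516)))**2 = -265858 - (16 + (-2 - 248/129))**2 = -265858 - (16 - 506/129)**2 = -265858 - (1558/129)**2 = -265858 - 1*2427364/16641 = -265858 - 2427364/16641 = -4426570342/16641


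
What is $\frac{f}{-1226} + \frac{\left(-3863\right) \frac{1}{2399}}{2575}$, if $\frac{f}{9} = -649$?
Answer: $\frac{36077603387}{7573523050} \approx 4.7636$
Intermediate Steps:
$f = -5841$ ($f = 9 \left(-649\right) = -5841$)
$\frac{f}{-1226} + \frac{\left(-3863\right) \frac{1}{2399}}{2575} = - \frac{5841}{-1226} + \frac{\left(-3863\right) \frac{1}{2399}}{2575} = \left(-5841\right) \left(- \frac{1}{1226}\right) + \left(-3863\right) \frac{1}{2399} \cdot \frac{1}{2575} = \frac{5841}{1226} - \frac{3863}{6177425} = \frac{36077603387}{7573523050}$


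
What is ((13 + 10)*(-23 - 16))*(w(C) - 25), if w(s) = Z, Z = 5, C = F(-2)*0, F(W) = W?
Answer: 17940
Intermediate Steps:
C = 0 (C = -2*0 = 0)
w(s) = 5
((13 + 10)*(-23 - 16))*(w(C) - 25) = ((13 + 10)*(-23 - 16))*(5 - 25) = (23*(-39))*(-20) = -897*(-20) = 17940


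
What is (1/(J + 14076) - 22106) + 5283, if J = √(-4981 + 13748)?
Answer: -3333057012331/198125009 - √8767/198125009 ≈ -16823.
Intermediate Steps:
J = √8767 ≈ 93.632
(1/(J + 14076) - 22106) + 5283 = (1/(√8767 + 14076) - 22106) + 5283 = (1/(14076 + √8767) - 22106) + 5283 = (-22106 + 1/(14076 + √8767)) + 5283 = -16823 + 1/(14076 + √8767)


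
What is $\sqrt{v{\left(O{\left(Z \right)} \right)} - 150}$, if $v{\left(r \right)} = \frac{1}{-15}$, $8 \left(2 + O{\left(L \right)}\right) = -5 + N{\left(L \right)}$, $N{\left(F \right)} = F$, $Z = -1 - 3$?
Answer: $\frac{i \sqrt{33765}}{15} \approx 12.25 i$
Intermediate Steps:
$Z = -4$
$O{\left(L \right)} = - \frac{21}{8} + \frac{L}{8}$ ($O{\left(L \right)} = -2 + \frac{-5 + L}{8} = -2 + \left(- \frac{5}{8} + \frac{L}{8}\right) = - \frac{21}{8} + \frac{L}{8}$)
$v{\left(r \right)} = - \frac{1}{15}$
$\sqrt{v{\left(O{\left(Z \right)} \right)} - 150} = \sqrt{- \frac{1}{15} - 150} = \sqrt{- \frac{2251}{15}} = \frac{i \sqrt{33765}}{15}$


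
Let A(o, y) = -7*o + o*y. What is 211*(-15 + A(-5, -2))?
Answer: 6330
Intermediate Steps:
211*(-15 + A(-5, -2)) = 211*(-15 - 5*(-7 - 2)) = 211*(-15 - 5*(-9)) = 211*(-15 + 45) = 211*30 = 6330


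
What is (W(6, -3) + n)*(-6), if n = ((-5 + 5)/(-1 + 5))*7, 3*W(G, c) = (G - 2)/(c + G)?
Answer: -8/3 ≈ -2.6667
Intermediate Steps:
W(G, c) = (-2 + G)/(3*(G + c)) (W(G, c) = ((G - 2)/(c + G))/3 = ((-2 + G)/(G + c))/3 = (-2 + G)/(3*(G + c)))
n = 0 (n = (0/4)*7 = (0*(¼))*7 = 0*7 = 0)
(W(6, -3) + n)*(-6) = ((-2 + 6)/(3*(6 - 3)) + 0)*(-6) = ((⅓)*4/3 + 0)*(-6) = ((⅓)*(⅓)*4 + 0)*(-6) = (4/9 + 0)*(-6) = (4/9)*(-6) = -8/3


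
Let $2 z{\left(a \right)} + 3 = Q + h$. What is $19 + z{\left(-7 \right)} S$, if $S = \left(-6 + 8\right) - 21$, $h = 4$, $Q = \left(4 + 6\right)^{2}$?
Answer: $- \frac{1881}{2} \approx -940.5$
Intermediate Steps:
$Q = 100$ ($Q = 10^{2} = 100$)
$z{\left(a \right)} = \frac{101}{2}$ ($z{\left(a \right)} = - \frac{3}{2} + \frac{100 + 4}{2} = - \frac{3}{2} + \frac{1}{2} \cdot 104 = - \frac{3}{2} + 52 = \frac{101}{2}$)
$S = -19$ ($S = 2 - 21 = -19$)
$19 + z{\left(-7 \right)} S = 19 + \frac{101}{2} \left(-19\right) = 19 - \frac{1919}{2} = - \frac{1881}{2}$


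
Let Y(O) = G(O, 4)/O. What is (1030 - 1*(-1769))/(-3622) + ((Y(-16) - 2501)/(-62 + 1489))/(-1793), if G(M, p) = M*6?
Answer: -7152515299/9267289042 ≈ -0.77180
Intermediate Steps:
G(M, p) = 6*M
Y(O) = 6 (Y(O) = (6*O)/O = 6)
(1030 - 1*(-1769))/(-3622) + ((Y(-16) - 2501)/(-62 + 1489))/(-1793) = (1030 - 1*(-1769))/(-3622) + ((6 - 2501)/(-62 + 1489))/(-1793) = (1030 + 1769)*(-1/3622) - 2495/1427*(-1/1793) = 2799*(-1/3622) - 2495*1/1427*(-1/1793) = -2799/3622 - 2495/1427*(-1/1793) = -2799/3622 + 2495/2558611 = -7152515299/9267289042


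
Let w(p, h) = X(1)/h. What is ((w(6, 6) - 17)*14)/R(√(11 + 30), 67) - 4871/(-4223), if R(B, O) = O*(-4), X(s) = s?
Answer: 6901945/3395292 ≈ 2.0328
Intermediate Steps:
R(B, O) = -4*O
w(p, h) = 1/h
((w(6, 6) - 17)*14)/R(√(11 + 30), 67) - 4871/(-4223) = ((1/6 - 17)*14)/((-4*67)) - 4871/(-4223) = ((⅙ - 17)*14)/(-268) - 4871*(-1/4223) = -101/6*14*(-1/268) + 4871/4223 = -707/3*(-1/268) + 4871/4223 = 707/804 + 4871/4223 = 6901945/3395292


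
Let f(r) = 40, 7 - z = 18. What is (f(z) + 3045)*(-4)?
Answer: -12340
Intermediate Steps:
z = -11 (z = 7 - 1*18 = 7 - 18 = -11)
(f(z) + 3045)*(-4) = (40 + 3045)*(-4) = 3085*(-4) = -12340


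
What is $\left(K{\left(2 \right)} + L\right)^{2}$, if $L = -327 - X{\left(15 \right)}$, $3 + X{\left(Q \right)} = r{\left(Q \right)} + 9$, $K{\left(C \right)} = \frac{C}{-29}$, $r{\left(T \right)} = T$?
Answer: $\frac{101888836}{841} \approx 1.2115 \cdot 10^{5}$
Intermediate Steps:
$K{\left(C \right)} = - \frac{C}{29}$ ($K{\left(C \right)} = C \left(- \frac{1}{29}\right) = - \frac{C}{29}$)
$X{\left(Q \right)} = 6 + Q$ ($X{\left(Q \right)} = -3 + \left(Q + 9\right) = -3 + \left(9 + Q\right) = 6 + Q$)
$L = -348$ ($L = -327 - \left(6 + 15\right) = -327 - 21 = -348$)
$\left(K{\left(2 \right)} + L\right)^{2} = \left(\left(- \frac{1}{29}\right) 2 - 348\right)^{2} = \left(- \frac{2}{29} - 348\right)^{2} = \left(- \frac{10094}{29}\right)^{2} = \frac{101888836}{841}$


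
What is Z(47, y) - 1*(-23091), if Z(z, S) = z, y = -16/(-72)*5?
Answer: 23138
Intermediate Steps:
y = 10/9 (y = -16*(-1/72)*5 = (2/9)*5 = 10/9 ≈ 1.1111)
Z(47, y) - 1*(-23091) = 47 - 1*(-23091) = 47 + 23091 = 23138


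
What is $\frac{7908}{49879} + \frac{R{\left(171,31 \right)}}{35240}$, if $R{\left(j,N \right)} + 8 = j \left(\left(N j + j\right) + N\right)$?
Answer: $\frac{9443013263}{351547192} \approx 26.861$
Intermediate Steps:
$R{\left(j,N \right)} = -8 + j \left(N + j + N j\right)$ ($R{\left(j,N \right)} = -8 + j \left(\left(N j + j\right) + N\right) = -8 + j \left(\left(j + N j\right) + N\right) = -8 + j \left(N + j + N j\right)$)
$\frac{7908}{49879} + \frac{R{\left(171,31 \right)}}{35240} = \frac{7908}{49879} + \frac{-8 + 171^{2} + 31 \cdot 171 + 31 \cdot 171^{2}}{35240} = 7908 \cdot \frac{1}{49879} + \left(-8 + 29241 + 5301 + 31 \cdot 29241\right) \frac{1}{35240} = \frac{7908}{49879} + \left(-8 + 29241 + 5301 + 906471\right) \frac{1}{35240} = \frac{7908}{49879} + 941005 \cdot \frac{1}{35240} = \frac{7908}{49879} + \frac{188201}{7048} = \frac{9443013263}{351547192}$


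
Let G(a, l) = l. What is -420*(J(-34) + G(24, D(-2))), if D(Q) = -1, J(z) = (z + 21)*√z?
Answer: 420 + 5460*I*√34 ≈ 420.0 + 31837.0*I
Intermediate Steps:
J(z) = √z*(21 + z) (J(z) = (21 + z)*√z = √z*(21 + z))
-420*(J(-34) + G(24, D(-2))) = -420*(√(-34)*(21 - 34) - 1) = -420*((I*√34)*(-13) - 1) = -420*(-13*I*√34 - 1) = -420*(-1 - 13*I*√34) = 420 + 5460*I*√34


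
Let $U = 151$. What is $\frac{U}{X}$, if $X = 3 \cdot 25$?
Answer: $\frac{151}{75} \approx 2.0133$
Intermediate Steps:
$X = 75$
$\frac{U}{X} = \frac{151}{75}$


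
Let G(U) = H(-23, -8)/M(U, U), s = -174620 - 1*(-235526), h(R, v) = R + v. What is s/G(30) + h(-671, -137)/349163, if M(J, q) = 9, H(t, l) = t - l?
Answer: -63798369074/1745815 ≈ -36544.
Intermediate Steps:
s = 60906 (s = -174620 + 235526 = 60906)
G(U) = -5/3 (G(U) = (-23 - 1*(-8))/9 = (-23 + 8)*(1/9) = -15*1/9 = -5/3)
s/G(30) + h(-671, -137)/349163 = 60906/(-5/3) + (-671 - 137)/349163 = 60906*(-3/5) - 808*1/349163 = -182718/5 - 808/349163 = -63798369074/1745815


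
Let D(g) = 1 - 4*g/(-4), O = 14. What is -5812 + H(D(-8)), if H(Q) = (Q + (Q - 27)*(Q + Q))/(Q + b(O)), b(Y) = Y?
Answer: -5745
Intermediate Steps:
D(g) = 1 + g (D(g) = 1 - 4*g*(-1)/4 = 1 - (-1)*g = 1 + g)
H(Q) = (Q + 2*Q*(-27 + Q))/(14 + Q) (H(Q) = (Q + (Q - 27)*(Q + Q))/(Q + 14) = (Q + (-27 + Q)*(2*Q))/(14 + Q) = (Q + 2*Q*(-27 + Q))/(14 + Q))
-5812 + H(D(-8)) = -5812 + (1 - 8)*(-53 + 2*(1 - 8))/(14 + (1 - 8)) = -5812 - 7*(-53 + 2*(-7))/(14 - 7) = -5812 - 7*(-53 - 14)/7 = -5812 - 7*⅐*(-67) = -5812 + 67 = -5745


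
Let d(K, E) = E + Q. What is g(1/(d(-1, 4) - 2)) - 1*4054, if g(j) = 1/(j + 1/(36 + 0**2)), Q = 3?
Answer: -166034/41 ≈ -4049.6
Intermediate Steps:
d(K, E) = 3 + E (d(K, E) = E + 3 = 3 + E)
g(j) = 1/(1/36 + j) (g(j) = 1/(j + 1/(36 + 0)) = 1/(j + 1/36) = 1/(1/36 + j))
g(1/(d(-1, 4) - 2)) - 1*4054 = 36/(1 + 36/((3 + 4) - 2)) - 1*4054 = 36/(1 + 36/(7 - 2)) - 4054 = 36/(1 + 36/5) - 4054 = 36/(41/5) - 4054 = 36*(5/41) - 4054 = 180/41 - 4054 = -166034/41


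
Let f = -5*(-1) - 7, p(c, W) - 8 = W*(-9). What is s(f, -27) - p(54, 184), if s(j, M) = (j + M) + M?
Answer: 1592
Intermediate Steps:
p(c, W) = 8 - 9*W (p(c, W) = 8 + W*(-9) = 8 - 9*W)
f = -2 (f = 5 - 7 = -2)
s(j, M) = j + 2*M (s(j, M) = (M + j) + M = j + 2*M)
s(f, -27) - p(54, 184) = (-2 + 2*(-27)) - (8 - 9*184) = (-2 - 54) - (8 - 1656) = -56 - 1*(-1648) = -56 + 1648 = 1592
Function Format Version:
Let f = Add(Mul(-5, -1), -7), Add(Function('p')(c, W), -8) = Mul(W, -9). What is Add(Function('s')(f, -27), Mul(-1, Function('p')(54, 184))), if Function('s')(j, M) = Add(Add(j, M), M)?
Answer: 1592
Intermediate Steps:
Function('p')(c, W) = Add(8, Mul(-9, W)) (Function('p')(c, W) = Add(8, Mul(W, -9)) = Add(8, Mul(-9, W)))
f = -2 (f = Add(5, -7) = -2)
Function('s')(j, M) = Add(j, Mul(2, M)) (Function('s')(j, M) = Add(Add(M, j), M) = Add(j, Mul(2, M)))
Add(Function('s')(f, -27), Mul(-1, Function('p')(54, 184))) = Add(Add(-2, Mul(2, -27)), Mul(-1, Add(8, Mul(-9, 184)))) = Add(Add(-2, -54), Mul(-1, Add(8, -1656))) = Add(-56, Mul(-1, -1648)) = Add(-56, 1648) = 1592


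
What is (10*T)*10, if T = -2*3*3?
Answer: -1800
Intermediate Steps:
T = -18 (T = -6*3 = -18)
(10*T)*10 = (10*(-18))*10 = -180*10 = -1800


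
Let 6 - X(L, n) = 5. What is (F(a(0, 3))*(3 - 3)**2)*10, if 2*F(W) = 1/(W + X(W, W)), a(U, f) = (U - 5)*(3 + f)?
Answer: 0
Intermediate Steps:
X(L, n) = 1 (X(L, n) = 6 - 1*5 = 6 - 5 = 1)
a(U, f) = (-5 + U)*(3 + f)
F(W) = 1/(2*(1 + W)) (F(W) = 1/(2*(W + 1)) = 1/(2*(1 + W)))
(F(a(0, 3))*(3 - 3)**2)*10 = ((1/(2*(1 + (-15 - 5*3 + 3*0 + 0*3))))*(3 - 3)**2)*10 = ((1/(2*(1 + (-15 - 15 + 0 + 0))))*0**2)*10 = ((1/(2*(1 - 30)))*0)*10 = (((1/2)/(-29))*0)*10 = (((1/2)*(-1/29))*0)*10 = -1/58*0*10 = 0*10 = 0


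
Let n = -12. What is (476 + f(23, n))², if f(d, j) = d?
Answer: 249001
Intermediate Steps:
(476 + f(23, n))² = (476 + 23)² = 499² = 249001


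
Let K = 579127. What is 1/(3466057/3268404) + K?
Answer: 2007290460643/3466057 ≈ 5.7913e+5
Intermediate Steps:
1/(3466057/3268404) + K = 1/(3466057/3268404) + 579127 = 3268404/3466057 + 579127 = 2007290460643/3466057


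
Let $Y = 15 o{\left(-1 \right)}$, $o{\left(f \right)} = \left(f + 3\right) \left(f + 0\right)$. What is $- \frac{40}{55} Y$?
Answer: $\frac{240}{11} \approx 21.818$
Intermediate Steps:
$o{\left(f \right)} = f \left(3 + f\right)$ ($o{\left(f \right)} = \left(3 + f\right) f = f \left(3 + f\right)$)
$Y = -30$ ($Y = 15 \left(- (3 - 1)\right) = 15 \left(\left(-1\right) 2\right) = 15 \left(-2\right) = -30$)
$- \frac{40}{55} Y = - \frac{40}{55} \left(-30\right) = \left(-40\right) \frac{1}{55} \left(-30\right) = \left(- \frac{8}{11}\right) \left(-30\right) = \frac{240}{11}$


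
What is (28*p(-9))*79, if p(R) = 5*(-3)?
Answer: -33180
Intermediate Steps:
p(R) = -15
(28*p(-9))*79 = (28*(-15))*79 = -420*79 = -33180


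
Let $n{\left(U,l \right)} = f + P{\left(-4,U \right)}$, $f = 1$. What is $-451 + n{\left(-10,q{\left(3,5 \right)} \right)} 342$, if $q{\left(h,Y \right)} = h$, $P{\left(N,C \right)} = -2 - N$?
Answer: $575$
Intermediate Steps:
$n{\left(U,l \right)} = 3$ ($n{\left(U,l \right)} = 1 - -2 = 1 + \left(-2 + 4\right) = 1 + 2 = 3$)
$-451 + n{\left(-10,q{\left(3,5 \right)} \right)} 342 = -451 + 3 \cdot 342 = -451 + 1026 = 575$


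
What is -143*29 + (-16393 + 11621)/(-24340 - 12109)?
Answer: -151149231/36449 ≈ -4146.9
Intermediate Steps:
-143*29 + (-16393 + 11621)/(-24340 - 12109) = -4147 - 4772/(-36449) = -4147 - 4772*(-1/36449) = -4147 + 4772/36449 = -151149231/36449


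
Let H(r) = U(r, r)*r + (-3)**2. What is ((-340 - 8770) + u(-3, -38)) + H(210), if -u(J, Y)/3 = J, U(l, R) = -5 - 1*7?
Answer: -11612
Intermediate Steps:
U(l, R) = -12 (U(l, R) = -5 - 7 = -12)
u(J, Y) = -3*J
H(r) = 9 - 12*r (H(r) = -12*r + (-3)**2 = -12*r + 9 = 9 - 12*r)
((-340 - 8770) + u(-3, -38)) + H(210) = ((-340 - 8770) - 3*(-3)) + (9 - 12*210) = (-9110 + 9) + (9 - 2520) = -9101 - 2511 = -11612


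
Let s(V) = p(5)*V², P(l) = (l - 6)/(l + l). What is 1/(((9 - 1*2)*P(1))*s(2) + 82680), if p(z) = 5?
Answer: 1/82330 ≈ 1.2146e-5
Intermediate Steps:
P(l) = (-6 + l)/(2*l) (P(l) = (-6 + l)/((2*l)) = (-6 + l)*(1/(2*l)) = (-6 + l)/(2*l))
s(V) = 5*V²
1/(((9 - 1*2)*P(1))*s(2) + 82680) = 1/(((9 - 1*2)*((½)*(-6 + 1)/1))*(5*2²) + 82680) = 1/(((9 - 2)*((½)*1*(-5)))*(5*4) + 82680) = 1/((7*(-5/2))*20 + 82680) = 1/(-35/2*20 + 82680) = 1/(-350 + 82680) = 1/82330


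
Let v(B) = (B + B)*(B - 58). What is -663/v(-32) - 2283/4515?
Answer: -71749/115584 ≈ -0.62075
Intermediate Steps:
v(B) = 2*B*(-58 + B) (v(B) = (2*B)*(-58 + B) = 2*B*(-58 + B))
-663/v(-32) - 2283/4515 = -663*(-1/(64*(-58 - 32))) - 2283/4515 = -663/(2*(-32)*(-90)) - 2283*1/4515 = -663/5760 - 761/1505 = -663*1/5760 - 761/1505 = -221/1920 - 761/1505 = -71749/115584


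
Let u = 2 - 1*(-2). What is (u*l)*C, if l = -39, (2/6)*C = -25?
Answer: 11700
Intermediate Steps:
C = -75 (C = 3*(-25) = -75)
u = 4 (u = 2 + 2 = 4)
(u*l)*C = (4*(-39))*(-75) = -156*(-75) = 11700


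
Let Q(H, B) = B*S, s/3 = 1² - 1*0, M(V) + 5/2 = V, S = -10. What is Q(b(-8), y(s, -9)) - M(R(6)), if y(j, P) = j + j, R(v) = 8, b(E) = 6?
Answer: -131/2 ≈ -65.500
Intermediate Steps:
M(V) = -5/2 + V
s = 3 (s = 3*(1² - 1*0) = 3*(1 + 0) = 3*1 = 3)
y(j, P) = 2*j
Q(H, B) = -10*B (Q(H, B) = B*(-10) = -10*B)
Q(b(-8), y(s, -9)) - M(R(6)) = -20*3 - (-5/2 + 8) = -10*6 - 1*11/2 = -60 - 11/2 = -131/2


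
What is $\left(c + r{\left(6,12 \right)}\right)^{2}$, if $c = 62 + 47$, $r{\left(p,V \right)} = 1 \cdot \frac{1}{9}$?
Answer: $\frac{964324}{81} \approx 11905.0$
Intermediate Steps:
$r{\left(p,V \right)} = \frac{1}{9}$ ($r{\left(p,V \right)} = 1 \cdot \frac{1}{9} = \frac{1}{9}$)
$c = 109$
$\left(c + r{\left(6,12 \right)}\right)^{2} = \left(109 + \frac{1}{9}\right)^{2} = \left(\frac{982}{9}\right)^{2} = \frac{964324}{81}$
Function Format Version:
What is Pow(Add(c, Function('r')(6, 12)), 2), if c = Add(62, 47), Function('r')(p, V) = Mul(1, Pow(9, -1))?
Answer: Rational(964324, 81) ≈ 11905.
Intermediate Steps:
Function('r')(p, V) = Rational(1, 9) (Function('r')(p, V) = Mul(1, Rational(1, 9)) = Rational(1, 9))
c = 109
Pow(Add(c, Function('r')(6, 12)), 2) = Pow(Add(109, Rational(1, 9)), 2) = Pow(Rational(982, 9), 2) = Rational(964324, 81)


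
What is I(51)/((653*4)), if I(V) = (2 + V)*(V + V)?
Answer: 2703/1306 ≈ 2.0697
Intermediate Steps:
I(V) = 2*V*(2 + V) (I(V) = (2 + V)*(2*V) = 2*V*(2 + V))
I(51)/((653*4)) = (2*51*(2 + 51))/((653*4)) = (2*51*53)/2612 = 5406*(1/2612) = 2703/1306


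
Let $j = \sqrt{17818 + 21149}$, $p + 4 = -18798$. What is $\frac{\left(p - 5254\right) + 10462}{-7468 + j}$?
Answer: $\frac{101519992}{55732057} + \frac{13594 \sqrt{38967}}{55732057} \approx 1.8697$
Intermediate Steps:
$p = -18802$ ($p = -4 - 18798 = -18802$)
$j = \sqrt{38967} \approx 197.4$
$\frac{\left(p - 5254\right) + 10462}{-7468 + j} = \frac{\left(-18802 - 5254\right) + 10462}{-7468 + \sqrt{38967}} = \frac{-24056 + 10462}{-7468 + \sqrt{38967}} = - \frac{13594}{-7468 + \sqrt{38967}}$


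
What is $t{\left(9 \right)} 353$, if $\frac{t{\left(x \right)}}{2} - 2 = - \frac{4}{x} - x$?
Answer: $- \frac{47302}{9} \approx -5255.8$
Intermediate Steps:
$t{\left(x \right)} = 4 - \frac{8}{x} - 2 x$ ($t{\left(x \right)} = 4 + 2 \left(- \frac{4}{x} - x\right) = 4 + 2 \left(- x - \frac{4}{x}\right) = 4 - \left(2 x + \frac{8}{x}\right) = 4 - \frac{8}{x} - 2 x$)
$t{\left(9 \right)} 353 = \left(4 - \frac{8}{9} - 18\right) 353 = \left(- \frac{134}{9}\right) 353 = - \frac{47302}{9}$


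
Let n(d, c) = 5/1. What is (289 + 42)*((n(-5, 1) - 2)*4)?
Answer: 3972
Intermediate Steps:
n(d, c) = 5 (n(d, c) = 5*1 = 5)
(289 + 42)*((n(-5, 1) - 2)*4) = (289 + 42)*((5 - 2)*4) = 331*(3*4) = 331*12 = 3972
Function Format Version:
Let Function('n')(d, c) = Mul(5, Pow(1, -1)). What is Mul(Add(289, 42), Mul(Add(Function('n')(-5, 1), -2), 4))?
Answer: 3972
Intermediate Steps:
Function('n')(d, c) = 5 (Function('n')(d, c) = Mul(5, 1) = 5)
Mul(Add(289, 42), Mul(Add(Function('n')(-5, 1), -2), 4)) = Mul(Add(289, 42), Mul(Add(5, -2), 4)) = Mul(331, Mul(3, 4)) = Mul(331, 12) = 3972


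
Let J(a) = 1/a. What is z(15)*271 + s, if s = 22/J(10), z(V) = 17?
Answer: 4827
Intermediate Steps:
s = 220 (s = 22/(1/10) = 22/(⅒) = 22*10 = 220)
z(15)*271 + s = 17*271 + 220 = 4607 + 220 = 4827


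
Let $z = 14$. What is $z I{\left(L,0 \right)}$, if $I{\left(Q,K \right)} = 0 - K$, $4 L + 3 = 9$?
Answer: $0$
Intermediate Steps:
$L = \frac{3}{2}$ ($L = - \frac{3}{4} + \frac{1}{4} \cdot 9 = - \frac{3}{4} + \frac{9}{4} = \frac{3}{2} \approx 1.5$)
$I{\left(Q,K \right)} = - K$
$z I{\left(L,0 \right)} = 14 \left(\left(-1\right) 0\right) = 14 \cdot 0 = 0$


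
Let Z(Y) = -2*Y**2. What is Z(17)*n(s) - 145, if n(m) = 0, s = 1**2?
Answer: -145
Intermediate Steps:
s = 1
Z(17)*n(s) - 145 = -2*17**2*0 - 145 = -2*289*0 - 145 = -578*0 - 145 = 0 - 145 = -145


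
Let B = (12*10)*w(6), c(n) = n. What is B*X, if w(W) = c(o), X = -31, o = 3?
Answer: -11160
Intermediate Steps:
w(W) = 3
B = 360 (B = (12*10)*3 = 120*3 = 360)
B*X = 360*(-31) = -11160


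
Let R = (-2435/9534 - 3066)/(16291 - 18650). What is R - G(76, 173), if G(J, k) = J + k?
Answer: -5570952115/22490706 ≈ -247.70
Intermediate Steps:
R = 29233679/22490706 (R = (-2435*1/9534 - 3066)/(-2359) = (-2435/9534 - 3066)*(-1/2359) = -29233679/9534*(-1/2359) = 29233679/22490706 ≈ 1.2998)
R - G(76, 173) = 29233679/22490706 - (76 + 173) = 29233679/22490706 - 1*249 = 29233679/22490706 - 249 = -5570952115/22490706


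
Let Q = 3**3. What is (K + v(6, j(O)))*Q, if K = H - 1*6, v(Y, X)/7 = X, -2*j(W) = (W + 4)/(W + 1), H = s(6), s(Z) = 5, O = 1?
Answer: -1053/4 ≈ -263.25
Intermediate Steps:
H = 5
j(W) = -(4 + W)/(2*(1 + W)) (j(W) = -(W + 4)/(2*(W + 1)) = -(4 + W)/(2*(1 + W)))
v(Y, X) = 7*X
K = -1 (K = 5 - 1*6 = 5 - 6 = -1)
Q = 27
(K + v(6, j(O)))*Q = (-1 + 7*((-4 - 1*1)/(2*(1 + 1))))*27 = (-1 + 7*((1/2)*(-4 - 1)/2))*27 = (-1 + 7*((1/2)*(1/2)*(-5)))*27 = (-1 + 7*(-5/4))*27 = (-1 - 35/4)*27 = -39/4*27 = -1053/4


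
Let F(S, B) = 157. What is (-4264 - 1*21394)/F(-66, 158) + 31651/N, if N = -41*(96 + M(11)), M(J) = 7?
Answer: -113322941/663011 ≈ -170.92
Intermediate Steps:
N = -4223 (N = -41*(96 + 7) = -41*103 = -4223)
(-4264 - 1*21394)/F(-66, 158) + 31651/N = (-4264 - 1*21394)/157 + 31651/(-4223) = (-4264 - 21394)*(1/157) + 31651*(-1/4223) = -25658*1/157 - 31651/4223 = -25658/157 - 31651/4223 = -113322941/663011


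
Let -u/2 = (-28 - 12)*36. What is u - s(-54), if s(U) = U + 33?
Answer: 2901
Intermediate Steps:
s(U) = 33 + U
u = 2880 (u = -2*(-28 - 12)*36 = -(-80)*36 = -2*(-1440) = 2880)
u - s(-54) = 2880 - (33 - 54) = 2880 - 1*(-21) = 2880 + 21 = 2901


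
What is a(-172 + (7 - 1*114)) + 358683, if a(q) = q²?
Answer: 436524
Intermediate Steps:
a(-172 + (7 - 1*114)) + 358683 = (-172 + (7 - 1*114))² + 358683 = (-172 + (7 - 114))² + 358683 = (-172 - 107)² + 358683 = (-279)² + 358683 = 77841 + 358683 = 436524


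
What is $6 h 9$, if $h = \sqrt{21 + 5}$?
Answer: $54 \sqrt{26} \approx 275.35$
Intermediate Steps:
$h = \sqrt{26} \approx 5.099$
$6 h 9 = 6 \sqrt{26} \cdot 9 = 54 \sqrt{26}$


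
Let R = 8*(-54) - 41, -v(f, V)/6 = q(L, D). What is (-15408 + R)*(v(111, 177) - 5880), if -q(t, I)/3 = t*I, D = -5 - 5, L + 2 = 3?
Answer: 96238860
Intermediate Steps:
L = 1 (L = -2 + 3 = 1)
D = -10
q(t, I) = -3*I*t (q(t, I) = -3*t*I = -3*I*t)
v(f, V) = -180 (v(f, V) = -(-18)*(-10) = -6*30 = -180)
R = -473 (R = -432 - 41 = -473)
(-15408 + R)*(v(111, 177) - 5880) = (-15408 - 473)*(-180 - 5880) = -15881*(-6060) = 96238860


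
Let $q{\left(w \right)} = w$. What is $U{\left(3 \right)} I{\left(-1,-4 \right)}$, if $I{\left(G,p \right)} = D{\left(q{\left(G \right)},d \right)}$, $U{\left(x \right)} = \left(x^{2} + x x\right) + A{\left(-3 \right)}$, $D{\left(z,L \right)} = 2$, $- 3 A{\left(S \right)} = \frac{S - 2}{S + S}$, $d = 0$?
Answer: $\frac{319}{9} \approx 35.444$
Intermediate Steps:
$A{\left(S \right)} = - \frac{-2 + S}{6 S}$ ($A{\left(S \right)} = - \frac{\left(S - 2\right) \frac{1}{S + S}}{3} = - \frac{\left(-2 + S\right) \frac{1}{2 S}}{3} = - \frac{\frac{1}{2} \frac{1}{S} \left(-2 + S\right)}{3} = - \frac{-2 + S}{6 S}$)
$U{\left(x \right)} = - \frac{5}{18} + 2 x^{2}$ ($U{\left(x \right)} = \left(x^{2} + x x\right) + \frac{2 - -3}{6 \left(-3\right)} = \left(x^{2} + x^{2}\right) + \frac{1}{6} \left(- \frac{1}{3}\right) \left(2 + 3\right) = 2 x^{2} + \frac{1}{6} \left(- \frac{1}{3}\right) 5 = 2 x^{2} - \frac{5}{18} = - \frac{5}{18} + 2 x^{2}$)
$I{\left(G,p \right)} = 2$
$U{\left(3 \right)} I{\left(-1,-4 \right)} = \left(- \frac{5}{18} + 2 \cdot 3^{2}\right) 2 = \left(- \frac{5}{18} + 2 \cdot 9\right) 2 = \left(- \frac{5}{18} + 18\right) 2 = \frac{319}{18} \cdot 2 = \frac{319}{9}$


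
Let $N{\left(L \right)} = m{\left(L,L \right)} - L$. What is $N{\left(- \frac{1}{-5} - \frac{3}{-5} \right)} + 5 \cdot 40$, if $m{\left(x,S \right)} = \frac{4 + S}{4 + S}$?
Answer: $\frac{1001}{5} \approx 200.2$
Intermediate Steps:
$m{\left(x,S \right)} = 1$
$N{\left(L \right)} = 1 - L$
$N{\left(- \frac{1}{-5} - \frac{3}{-5} \right)} + 5 \cdot 40 = \left(1 - \left(- \frac{1}{-5} - \frac{3}{-5}\right)\right) + 5 \cdot 40 = \left(1 - \left(\left(-1\right) \left(- \frac{1}{5}\right) - - \frac{3}{5}\right)\right) + 200 = \left(1 - \left(\frac{1}{5} + \frac{3}{5}\right)\right) + 200 = \left(1 - \frac{4}{5}\right) + 200 = \frac{1}{5} + 200 = \frac{1001}{5}$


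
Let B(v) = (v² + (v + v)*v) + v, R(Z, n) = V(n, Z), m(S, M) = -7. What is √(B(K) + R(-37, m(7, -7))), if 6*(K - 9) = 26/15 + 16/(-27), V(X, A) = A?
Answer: √36998337/405 ≈ 15.019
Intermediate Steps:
K = 3722/405 (K = 9 + (26/15 + 16/(-27))/6 = 9 + (26*(1/15) + 16*(-1/27))/6 = 9 + (26/15 - 16/27)/6 = 9 + (⅙)*(154/135) = 9 + 77/405 = 3722/405 ≈ 9.1901)
R(Z, n) = Z
B(v) = v + 3*v² (B(v) = (v² + (2*v)*v) + v = (v² + 2*v²) + v = 3*v² + v = v + 3*v²)
√(B(K) + R(-37, m(7, -7))) = √(3722*(1 + 3*(3722/405))/405 - 37) = √(3722*(1 + 3722/135)/405 - 37) = √((3722/405)*(3857/135) - 37) = √(14355754/54675 - 37) = √(12332779/54675) = √36998337/405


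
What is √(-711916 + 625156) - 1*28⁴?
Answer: -614656 + 6*I*√2410 ≈ -6.1466e+5 + 294.55*I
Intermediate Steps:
√(-711916 + 625156) - 1*28⁴ = √(-86760) - 1*614656 = 6*I*√2410 - 614656 = -614656 + 6*I*√2410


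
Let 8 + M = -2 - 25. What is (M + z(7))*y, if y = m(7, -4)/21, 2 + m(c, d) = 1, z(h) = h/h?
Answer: 34/21 ≈ 1.6190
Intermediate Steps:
z(h) = 1
m(c, d) = -1 (m(c, d) = -2 + 1 = -1)
y = -1/21 ≈ -0.047619
M = -35 (M = -8 + (-2 - 25) = -8 - 27 = -35)
(M + z(7))*y = (-35 + 1)*(-1/21) = -34*(-1/21) = 34/21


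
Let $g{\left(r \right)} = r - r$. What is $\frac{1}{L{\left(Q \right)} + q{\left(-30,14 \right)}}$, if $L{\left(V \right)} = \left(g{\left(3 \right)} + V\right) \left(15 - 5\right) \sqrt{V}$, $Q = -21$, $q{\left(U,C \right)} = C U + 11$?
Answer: $\frac{i}{- 409 i + 210 \sqrt{21}} \approx -0.00037407 + 0.00088015 i$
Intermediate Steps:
$g{\left(r \right)} = 0$
$q{\left(U,C \right)} = 11 + C U$
$L{\left(V \right)} = 10 V^{\frac{3}{2}}$ ($L{\left(V \right)} = \left(0 + V\right) \left(15 - 5\right) \sqrt{V} = V 10 \sqrt{V} = 10 V \sqrt{V} = 10 V^{\frac{3}{2}}$)
$\frac{1}{L{\left(Q \right)} + q{\left(-30,14 \right)}} = \frac{1}{10 \left(-21\right)^{\frac{3}{2}} + \left(11 + 14 \left(-30\right)\right)} = \frac{1}{10 \left(- 21 i \sqrt{21}\right) + \left(11 - 420\right)} = \frac{1}{- 210 i \sqrt{21} - 409} = \frac{1}{-409 - 210 i \sqrt{21}}$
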